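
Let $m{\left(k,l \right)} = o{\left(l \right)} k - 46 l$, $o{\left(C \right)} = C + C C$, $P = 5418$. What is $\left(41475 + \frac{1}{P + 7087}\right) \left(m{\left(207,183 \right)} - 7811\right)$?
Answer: $\frac{721318327418900}{2501} \approx 2.8841 \cdot 10^{11}$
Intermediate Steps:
$o{\left(C \right)} = C + C^{2}$
$m{\left(k,l \right)} = - 46 l + k l \left(1 + l\right)$ ($m{\left(k,l \right)} = l \left(1 + l\right) k - 46 l = k l \left(1 + l\right) - 46 l = - 46 l + k l \left(1 + l\right)$)
$\left(41475 + \frac{1}{P + 7087}\right) \left(m{\left(207,183 \right)} - 7811\right) = \left(41475 + \frac{1}{5418 + 7087}\right) \left(183 \left(-46 + 207 \left(1 + 183\right)\right) - 7811\right) = \left(41475 + \frac{1}{12505}\right) \left(183 \left(-46 + 207 \cdot 184\right) - 7811\right) = \left(41475 + \frac{1}{12505}\right) \left(183 \left(-46 + 38088\right) - 7811\right) = \frac{518644876 \left(183 \cdot 38042 - 7811\right)}{12505} = \frac{518644876 \left(6961686 - 7811\right)}{12505} = \frac{518644876}{12505} \cdot 6953875 = \frac{721318327418900}{2501}$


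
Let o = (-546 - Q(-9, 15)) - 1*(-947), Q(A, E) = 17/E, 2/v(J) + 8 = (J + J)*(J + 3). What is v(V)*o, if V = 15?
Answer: 2999/1995 ≈ 1.5033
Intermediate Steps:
v(J) = 2/(-8 + 2*J*(3 + J)) (v(J) = 2/(-8 + (J + J)*(J + 3)) = 2/(-8 + (2*J)*(3 + J)) = 2/(-8 + 2*J*(3 + J)))
o = 5998/15 (o = (-546 - 17/15) - 1*(-947) = (-546 - 17/15) + 947 = -8207/15 + 947 = 5998/15 ≈ 399.87)
v(V)*o = (5998/15)/(-4 + 15² + 3*15) = (5998/15)/(-4 + 225 + 45) = (5998/15)/266 = (1/266)*(5998/15) = 2999/1995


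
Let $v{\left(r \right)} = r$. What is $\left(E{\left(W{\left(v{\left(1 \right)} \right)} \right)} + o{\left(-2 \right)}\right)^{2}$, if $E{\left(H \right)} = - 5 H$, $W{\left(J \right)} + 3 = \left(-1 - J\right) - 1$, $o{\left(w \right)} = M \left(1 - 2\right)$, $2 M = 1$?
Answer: $\frac{3481}{4} \approx 870.25$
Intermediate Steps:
$M = \frac{1}{2}$ ($M = \frac{1}{2} \cdot 1 = \frac{1}{2} \approx 0.5$)
$o{\left(w \right)} = - \frac{1}{2}$ ($o{\left(w \right)} = \frac{1 - 2}{2} = \frac{1}{2} \left(-1\right) = - \frac{1}{2}$)
$W{\left(J \right)} = -5 - J$ ($W{\left(J \right)} = -3 - \left(2 + J\right) = -5 - J$)
$\left(E{\left(W{\left(v{\left(1 \right)} \right)} \right)} + o{\left(-2 \right)}\right)^{2} = \left(- 5 \left(-5 - 1\right) - \frac{1}{2}\right)^{2} = \left(\left(-5\right) \left(-6\right) - \frac{1}{2}\right)^{2} = \left(30 - \frac{1}{2}\right)^{2} = \left(\frac{59}{2}\right)^{2} = \frac{3481}{4}$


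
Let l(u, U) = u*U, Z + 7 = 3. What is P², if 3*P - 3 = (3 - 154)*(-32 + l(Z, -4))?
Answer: 5851561/9 ≈ 6.5017e+5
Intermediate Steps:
Z = -4 (Z = -7 + 3 = -4)
l(u, U) = U*u
P = 2419/3 (P = 1 + ((3 - 154)*(-32 - 4*(-4)))/3 = 1 + (-151*(-32 + 16))/3 = 1 + (-151*(-16))/3 = 1 + (⅓)*2416 = 1 + 2416/3 = 2419/3 ≈ 806.33)
P² = (2419/3)² = 5851561/9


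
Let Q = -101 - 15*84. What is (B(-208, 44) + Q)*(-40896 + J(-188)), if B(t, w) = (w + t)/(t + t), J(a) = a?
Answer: 1453377313/26 ≈ 5.5899e+7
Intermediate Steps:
Q = -1361 (Q = -101 - 1260 = -1361)
B(t, w) = (t + w)/(2*t) (B(t, w) = (t + w)/((2*t)) = (t + w)*(1/(2*t)) = (t + w)/(2*t))
(B(-208, 44) + Q)*(-40896 + J(-188)) = ((1/2)*(-208 + 44)/(-208) - 1361)*(-40896 - 188) = ((1/2)*(-1/208)*(-164) - 1361)*(-41084) = (41/104 - 1361)*(-41084) = -141503/104*(-41084) = 1453377313/26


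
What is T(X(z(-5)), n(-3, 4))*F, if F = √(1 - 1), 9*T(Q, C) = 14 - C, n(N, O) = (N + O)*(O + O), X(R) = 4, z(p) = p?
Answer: 0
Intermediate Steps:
n(N, O) = 2*O*(N + O) (n(N, O) = (N + O)*(2*O) = 2*O*(N + O))
T(Q, C) = 14/9 - C/9 (T(Q, C) = (14 - C)/9 = 14/9 - C/9)
F = 0 (F = √0 = 0)
T(X(z(-5)), n(-3, 4))*F = (14/9 - 2*4*(-3 + 4)/9)*0 = (14/9 - 2*4/9)*0 = (14/9 - ⅑*8)*0 = (14/9 - 8/9)*0 = (⅔)*0 = 0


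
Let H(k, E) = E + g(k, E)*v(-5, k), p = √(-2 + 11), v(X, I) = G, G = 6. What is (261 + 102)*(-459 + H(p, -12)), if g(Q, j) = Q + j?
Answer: -190575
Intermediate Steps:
v(X, I) = 6
p = 3 (p = √9 = 3)
H(k, E) = 6*k + 7*E (H(k, E) = E + (k + E)*6 = E + (E + k)*6 = E + (6*E + 6*k) = 6*k + 7*E)
(261 + 102)*(-459 + H(p, -12)) = (261 + 102)*(-459 + (6*3 + 7*(-12))) = 363*(-459 + (18 - 84)) = 363*(-459 - 66) = 363*(-525) = -190575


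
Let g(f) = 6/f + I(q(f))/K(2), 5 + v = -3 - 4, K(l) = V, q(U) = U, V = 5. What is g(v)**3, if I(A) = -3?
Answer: -1331/1000 ≈ -1.3310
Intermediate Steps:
K(l) = 5
v = -12 (v = -5 + (-3 - 4) = -5 - 7 = -12)
g(f) = -3/5 + 6/f (g(f) = 6/f - 3/5 = -3/5 + 6/f)
g(v)**3 = (-3/5 + 6/(-12))**3 = (-3/5 + 6*(-1/12))**3 = (-3/5 - 1/2)**3 = (-11/10)**3 = -1331/1000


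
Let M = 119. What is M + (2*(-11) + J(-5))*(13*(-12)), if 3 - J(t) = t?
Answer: 2303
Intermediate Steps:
J(t) = 3 - t
M + (2*(-11) + J(-5))*(13*(-12)) = 119 + (2*(-11) + (3 - 1*(-5)))*(13*(-12)) = 119 + (-22 + (3 + 5))*(-156) = 119 + (-22 + 8)*(-156) = 119 - 14*(-156) = 119 + 2184 = 2303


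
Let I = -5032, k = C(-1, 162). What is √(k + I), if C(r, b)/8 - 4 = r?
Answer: 4*I*√313 ≈ 70.767*I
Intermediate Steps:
C(r, b) = 32 + 8*r
k = 24 (k = 32 + 8*(-1) = 32 - 8 = 24)
√(k + I) = √(24 - 5032) = √(-5008) = 4*I*√313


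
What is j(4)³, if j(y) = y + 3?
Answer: 343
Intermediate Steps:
j(y) = 3 + y
j(4)³ = (3 + 4)³ = 7³ = 343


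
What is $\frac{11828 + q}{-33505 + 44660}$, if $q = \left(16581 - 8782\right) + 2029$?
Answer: $\frac{21656}{11155} \approx 1.9414$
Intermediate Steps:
$q = 9828$ ($q = 7799 + 2029 = 9828$)
$\frac{11828 + q}{-33505 + 44660} = \frac{11828 + 9828}{-33505 + 44660} = \frac{21656}{11155}$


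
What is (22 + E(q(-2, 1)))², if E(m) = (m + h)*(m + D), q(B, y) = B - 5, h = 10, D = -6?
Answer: 289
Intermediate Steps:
q(B, y) = -5 + B
E(m) = (-6 + m)*(10 + m) (E(m) = (m + 10)*(m - 6) = (10 + m)*(-6 + m) = (-6 + m)*(10 + m))
(22 + E(q(-2, 1)))² = (22 + (-60 + (-5 - 2)² + 4*(-5 - 2)))² = (22 + (-60 + (-7)² + 4*(-7)))² = (22 + (-60 + 49 - 28))² = (22 - 39)² = (-17)² = 289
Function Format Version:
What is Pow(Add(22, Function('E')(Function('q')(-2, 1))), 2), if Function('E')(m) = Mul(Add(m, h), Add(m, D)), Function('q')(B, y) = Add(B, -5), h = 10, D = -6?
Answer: 289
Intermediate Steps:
Function('q')(B, y) = Add(-5, B)
Function('E')(m) = Mul(Add(-6, m), Add(10, m)) (Function('E')(m) = Mul(Add(m, 10), Add(m, -6)) = Mul(Add(10, m), Add(-6, m)) = Mul(Add(-6, m), Add(10, m)))
Pow(Add(22, Function('E')(Function('q')(-2, 1))), 2) = Pow(Add(22, Add(-60, Pow(Add(-5, -2), 2), Mul(4, Add(-5, -2)))), 2) = Pow(Add(22, Add(-60, Pow(-7, 2), Mul(4, -7))), 2) = Pow(Add(22, Add(-60, 49, -28)), 2) = Pow(Add(22, -39), 2) = Pow(-17, 2) = 289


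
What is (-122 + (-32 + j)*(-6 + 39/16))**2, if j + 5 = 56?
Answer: 9211225/256 ≈ 35981.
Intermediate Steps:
j = 51 (j = -5 + 56 = 51)
(-122 + (-32 + j)*(-6 + 39/16))**2 = (-122 + (-32 + 51)*(-6 + 39/16))**2 = (-122 + 19*(-6 + 39*(1/16)))**2 = (-122 + 19*(-6 + 39/16))**2 = (-122 + 19*(-57/16))**2 = (-122 - 1083/16)**2 = (-3035/16)**2 = 9211225/256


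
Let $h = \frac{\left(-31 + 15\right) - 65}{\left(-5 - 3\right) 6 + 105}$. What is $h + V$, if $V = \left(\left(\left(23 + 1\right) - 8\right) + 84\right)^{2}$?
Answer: $\frac{189973}{19} \approx 9998.6$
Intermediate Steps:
$h = - \frac{27}{19}$ ($h = \frac{-16 - 65}{\left(-8\right) 6 + 105} = \frac{1}{-48 + 105} \left(-81\right) = \frac{1}{57} \left(-81\right) = - \frac{27}{19} \approx -1.4211$)
$V = 10000$ ($V = \left(\left(24 - 8\right) + 84\right)^{2} = \left(16 + 84\right)^{2} = 100^{2} = 10000$)
$h + V = - \frac{27}{19} + 10000 = \frac{189973}{19}$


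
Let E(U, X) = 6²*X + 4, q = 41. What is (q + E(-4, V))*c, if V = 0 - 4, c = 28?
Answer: -2772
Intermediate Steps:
V = -4
E(U, X) = 4 + 36*X (E(U, X) = 36*X + 4 = 4 + 36*X)
(q + E(-4, V))*c = (41 + (4 + 36*(-4)))*28 = (41 + (4 - 144))*28 = (41 - 140)*28 = -99*28 = -2772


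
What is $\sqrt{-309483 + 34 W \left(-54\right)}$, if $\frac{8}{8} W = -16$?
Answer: $3 i \sqrt{31123} \approx 529.25 i$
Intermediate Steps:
$W = -16$
$\sqrt{-309483 + 34 W \left(-54\right)} = \sqrt{-309483 + 34 \left(-16\right) \left(-54\right)} = \sqrt{-309483 - -29376} = \sqrt{-309483 + 29376} = \sqrt{-280107} = 3 i \sqrt{31123}$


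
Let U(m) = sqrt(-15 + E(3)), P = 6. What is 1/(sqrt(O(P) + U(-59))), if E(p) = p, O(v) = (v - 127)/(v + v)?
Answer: 2*sqrt(3)/sqrt(-121 + 24*I*sqrt(3)) ≈ 0.050442 - 0.30207*I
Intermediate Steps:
O(v) = (-127 + v)/(2*v) (O(v) = (-127 + v)/((2*v)) = (-127 + v)*(1/(2*v)) = (-127 + v)/(2*v))
U(m) = 2*I*sqrt(3) (U(m) = sqrt(-15 + 3) = sqrt(-12) = 2*I*sqrt(3))
1/(sqrt(O(P) + U(-59))) = 1/(sqrt((1/2)*(-127 + 6)/6 + 2*I*sqrt(3))) = 1/(sqrt((1/2)*(1/6)*(-121) + 2*I*sqrt(3))) = 1/(sqrt(-121/12 + 2*I*sqrt(3))) = 1/sqrt(-121/12 + 2*I*sqrt(3))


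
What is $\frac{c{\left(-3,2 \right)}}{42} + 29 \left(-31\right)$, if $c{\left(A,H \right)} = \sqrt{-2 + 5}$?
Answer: $-899 + \frac{\sqrt{3}}{42} \approx -898.96$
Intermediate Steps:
$c{\left(A,H \right)} = \sqrt{3}$
$\frac{c{\left(-3,2 \right)}}{42} + 29 \left(-31\right) = \frac{\sqrt{3}}{42} + 29 \left(-31\right) = \sqrt{3} \cdot \frac{1}{42} - 899 = \frac{\sqrt{3}}{42} - 899 = -899 + \frac{\sqrt{3}}{42}$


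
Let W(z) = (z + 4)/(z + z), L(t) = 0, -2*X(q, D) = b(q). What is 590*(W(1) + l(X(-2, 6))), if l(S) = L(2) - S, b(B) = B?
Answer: 885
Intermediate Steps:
X(q, D) = -q/2
l(S) = -S (l(S) = 0 - S = -S)
W(z) = (4 + z)/(2*z) (W(z) = (4 + z)/((2*z)) = (4 + z)*(1/(2*z)) = (4 + z)/(2*z))
590*(W(1) + l(X(-2, 6))) = 590*((1/2)*(4 + 1)/1 - (-1)*(-2)/2) = 590*((1/2)*1*5 - 1*1) = 590*(5/2 - 1) = 590*(3/2) = 885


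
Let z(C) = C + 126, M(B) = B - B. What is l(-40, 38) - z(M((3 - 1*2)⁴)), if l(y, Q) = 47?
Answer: -79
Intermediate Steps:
M(B) = 0
z(C) = 126 + C
l(-40, 38) - z(M((3 - 1*2)⁴)) = 47 - (126 + 0) = 47 - 1*126 = 47 - 126 = -79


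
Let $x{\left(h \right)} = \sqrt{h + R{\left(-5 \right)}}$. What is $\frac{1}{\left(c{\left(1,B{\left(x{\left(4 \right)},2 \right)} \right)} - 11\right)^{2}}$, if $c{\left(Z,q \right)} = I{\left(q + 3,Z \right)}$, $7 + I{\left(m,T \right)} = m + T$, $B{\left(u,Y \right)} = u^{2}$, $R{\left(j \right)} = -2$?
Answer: $\frac{1}{144} \approx 0.0069444$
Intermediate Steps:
$x{\left(h \right)} = \sqrt{-2 + h}$ ($x{\left(h \right)} = \sqrt{h - 2} = \sqrt{-2 + h}$)
$I{\left(m,T \right)} = -7 + T + m$ ($I{\left(m,T \right)} = -7 + \left(m + T\right) = -7 + \left(T + m\right) = -7 + T + m$)
$c{\left(Z,q \right)} = -4 + Z + q$ ($c{\left(Z,q \right)} = -7 + Z + \left(q + 3\right) = -7 + Z + \left(3 + q\right) = -4 + Z + q$)
$\frac{1}{\left(c{\left(1,B{\left(x{\left(4 \right)},2 \right)} \right)} - 11\right)^{2}} = \frac{1}{\left(\left(-4 + 1 + \left(\sqrt{-2 + 4}\right)^{2}\right) - 11\right)^{2}} = \frac{1}{\left(\left(-4 + 1 + \left(\sqrt{2}\right)^{2}\right) - 11\right)^{2}} = \frac{1}{\left(\left(-4 + 1 + 2\right) - 11\right)^{2}} = \frac{1}{\left(-1 - 11\right)^{2}} = \frac{1}{\left(-12\right)^{2}} = \frac{1}{144}$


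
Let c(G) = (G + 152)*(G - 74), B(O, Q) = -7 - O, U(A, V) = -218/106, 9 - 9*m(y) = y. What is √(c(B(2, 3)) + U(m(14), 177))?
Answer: I*√33345798/53 ≈ 108.95*I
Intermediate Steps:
m(y) = 1 - y/9
U(A, V) = -109/53 (U(A, V) = -218*1/106 = -109/53)
c(G) = (-74 + G)*(152 + G) (c(G) = (152 + G)*(-74 + G) = (-74 + G)*(152 + G))
√(c(B(2, 3)) + U(m(14), 177)) = √((-11248 + (-7 - 1*2)² + 78*(-7 - 1*2)) - 109/53) = √((-11248 + (-7 - 2)² + 78*(-7 - 2)) - 109/53) = √((-11248 + (-9)² + 78*(-9)) - 109/53) = √((-11248 + 81 - 702) - 109/53) = √(-11869 - 109/53) = √(-629166/53) = I*√33345798/53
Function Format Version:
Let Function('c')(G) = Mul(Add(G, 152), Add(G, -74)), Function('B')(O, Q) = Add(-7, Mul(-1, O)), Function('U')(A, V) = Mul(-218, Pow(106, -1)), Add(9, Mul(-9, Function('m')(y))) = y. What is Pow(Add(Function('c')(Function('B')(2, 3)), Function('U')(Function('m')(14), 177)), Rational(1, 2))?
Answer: Mul(Rational(1, 53), I, Pow(33345798, Rational(1, 2))) ≈ Mul(108.95, I)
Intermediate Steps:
Function('m')(y) = Add(1, Mul(Rational(-1, 9), y))
Function('U')(A, V) = Rational(-109, 53) (Function('U')(A, V) = Mul(-218, Rational(1, 106)) = Rational(-109, 53))
Function('c')(G) = Mul(Add(-74, G), Add(152, G)) (Function('c')(G) = Mul(Add(152, G), Add(-74, G)) = Mul(Add(-74, G), Add(152, G)))
Pow(Add(Function('c')(Function('B')(2, 3)), Function('U')(Function('m')(14), 177)), Rational(1, 2)) = Pow(Add(Add(-11248, Pow(Add(-7, Mul(-1, 2)), 2), Mul(78, Add(-7, Mul(-1, 2)))), Rational(-109, 53)), Rational(1, 2)) = Pow(Add(Add(-11248, Pow(Add(-7, -2), 2), Mul(78, Add(-7, -2))), Rational(-109, 53)), Rational(1, 2)) = Pow(Add(Add(-11248, Pow(-9, 2), Mul(78, -9)), Rational(-109, 53)), Rational(1, 2)) = Pow(Add(Add(-11248, 81, -702), Rational(-109, 53)), Rational(1, 2)) = Pow(Add(-11869, Rational(-109, 53)), Rational(1, 2)) = Pow(Rational(-629166, 53), Rational(1, 2)) = Mul(Rational(1, 53), I, Pow(33345798, Rational(1, 2)))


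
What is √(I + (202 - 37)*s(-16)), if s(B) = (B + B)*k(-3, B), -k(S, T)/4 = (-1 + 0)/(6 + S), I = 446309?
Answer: √439269 ≈ 662.77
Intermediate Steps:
k(S, T) = 4/(6 + S) (k(S, T) = -4*(-1 + 0)/(6 + S) = -(-4)/(6 + S) = 4/(6 + S))
s(B) = 8*B/3 (s(B) = (B + B)*(4/(6 - 3)) = (2*B)*(4/3) = 8*B/3)
√(I + (202 - 37)*s(-16)) = √(446309 + (202 - 37)*((8/3)*(-16))) = √(446309 + 165*(-128/3)) = √(446309 - 7040) = √439269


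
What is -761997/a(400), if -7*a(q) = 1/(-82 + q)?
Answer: 1696205322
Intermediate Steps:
a(q) = -1/(7*(-82 + q))
-761997/a(400) = -761997/((-1/(-574 + 7*400))) = -761997/((-1/(-574 + 2800))) = -761997/((-1/2226)) = -761997/((-1*1/2226)) = -761997/(-1/2226) = -761997*(-2226) = 1696205322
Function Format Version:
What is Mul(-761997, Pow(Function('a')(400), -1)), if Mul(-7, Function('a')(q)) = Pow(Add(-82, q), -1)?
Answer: 1696205322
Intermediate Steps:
Function('a')(q) = Mul(Rational(-1, 7), Pow(Add(-82, q), -1))
Mul(-761997, Pow(Function('a')(400), -1)) = Mul(-761997, Pow(Mul(-1, Pow(Add(-574, Mul(7, 400)), -1)), -1)) = Mul(-761997, Pow(Mul(-1, Pow(Add(-574, 2800), -1)), -1)) = Mul(-761997, Pow(Mul(-1, Pow(2226, -1)), -1)) = Mul(-761997, Pow(Mul(-1, Rational(1, 2226)), -1)) = Mul(-761997, Pow(Rational(-1, 2226), -1)) = Mul(-761997, -2226) = 1696205322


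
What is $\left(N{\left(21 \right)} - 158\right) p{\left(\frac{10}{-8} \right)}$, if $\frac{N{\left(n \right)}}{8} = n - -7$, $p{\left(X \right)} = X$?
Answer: $- \frac{165}{2} \approx -82.5$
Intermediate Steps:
$N{\left(n \right)} = 56 + 8 n$ ($N{\left(n \right)} = 8 \left(n - -7\right) = 8 \left(n + 7\right) = 8 \left(7 + n\right) = 56 + 8 n$)
$\left(N{\left(21 \right)} - 158\right) p{\left(\frac{10}{-8} \right)} = \left(\left(56 + 8 \cdot 21\right) - 158\right) \frac{10}{-8} = \left(\left(56 + 168\right) - 158\right) 10 \left(- \frac{1}{8}\right) = \left(224 - 158\right) \left(- \frac{5}{4}\right) = 66 \left(- \frac{5}{4}\right) = - \frac{165}{2}$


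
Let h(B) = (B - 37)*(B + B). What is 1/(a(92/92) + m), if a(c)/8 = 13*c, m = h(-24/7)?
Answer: 49/18680 ≈ 0.0026231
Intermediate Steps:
h(B) = 2*B*(-37 + B) (h(B) = (-37 + B)*(2*B) = 2*B*(-37 + B))
m = 13584/49 (m = 2*(-24/7)*(-37 - 24/7) = 2*(-24/7)*(-283/7) = 13584/49 ≈ 277.22)
a(c) = 104*c (a(c) = 8*(13*c) = 104*c)
1/(a(92/92) + m) = 1/(104*(92/92) + 13584/49) = 1/(104*(92*(1/92)) + 13584/49) = 1/(104*1 + 13584/49) = 1/(104 + 13584/49) = 1/(18680/49) = 49/18680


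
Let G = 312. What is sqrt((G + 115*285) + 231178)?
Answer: sqrt(264265) ≈ 514.07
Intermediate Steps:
sqrt((G + 115*285) + 231178) = sqrt((312 + 115*285) + 231178) = sqrt((312 + 32775) + 231178) = sqrt(33087 + 231178) = sqrt(264265)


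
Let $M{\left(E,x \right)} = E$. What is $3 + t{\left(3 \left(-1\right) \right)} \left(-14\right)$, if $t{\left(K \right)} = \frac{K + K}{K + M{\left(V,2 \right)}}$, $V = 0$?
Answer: $-25$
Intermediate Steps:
$t{\left(K \right)} = 2$ ($t{\left(K \right)} = \frac{K + K}{K + 0} = \frac{2 K}{K} = 2$)
$3 + t{\left(3 \left(-1\right) \right)} \left(-14\right) = 3 + 2 \left(-14\right) = 3 - 28 = -25$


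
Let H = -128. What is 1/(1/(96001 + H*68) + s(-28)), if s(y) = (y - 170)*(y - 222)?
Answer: 87297/4321201501 ≈ 2.0202e-5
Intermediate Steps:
s(y) = (-222 + y)*(-170 + y) (s(y) = (-170 + y)*(-222 + y) = (-222 + y)*(-170 + y))
1/(1/(96001 + H*68) + s(-28)) = 1/(1/(96001 - 128*68) + (37740 + (-28)**2 - 392*(-28))) = 1/(1/(96001 - 8704) + (37740 + 784 + 10976)) = 1/(1/87297 + 49500) = 1/(4321201501/87297) = 87297/4321201501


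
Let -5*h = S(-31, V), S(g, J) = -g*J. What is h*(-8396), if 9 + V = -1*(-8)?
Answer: -260276/5 ≈ -52055.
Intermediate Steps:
V = -1 (V = -9 - 1*(-8) = -9 + 8 = -1)
S(g, J) = -J*g
h = 31/5 (h = -(-1)*(-1)*(-31)/5 = -1/5*(-31) = 31/5 ≈ 6.2000)
h*(-8396) = (31/5)*(-8396) = -260276/5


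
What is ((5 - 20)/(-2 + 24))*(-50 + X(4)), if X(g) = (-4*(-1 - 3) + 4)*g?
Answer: -225/11 ≈ -20.455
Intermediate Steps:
X(g) = 20*g (X(g) = (-4*(-4) + 4)*g = (16 + 4)*g = 20*g)
((5 - 20)/(-2 + 24))*(-50 + X(4)) = ((5 - 20)/(-2 + 24))*(-50 + 20*4) = (-15/22)*(-50 + 80) = -15*1/22*30 = -15/22*30 = -225/11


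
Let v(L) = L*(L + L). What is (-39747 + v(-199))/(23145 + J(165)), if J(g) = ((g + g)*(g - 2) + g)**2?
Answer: 7891/582233034 ≈ 1.3553e-5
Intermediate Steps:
v(L) = 2*L**2 (v(L) = L*(2*L) = 2*L**2)
J(g) = (g + 2*g*(-2 + g))**2 (J(g) = ((2*g)*(-2 + g) + g)**2 = (2*g*(-2 + g) + g)**2 = (g + 2*g*(-2 + g))**2)
(-39747 + v(-199))/(23145 + J(165)) = (-39747 + 2*(-199)**2)/(23145 + 165**2*(-3 + 2*165)**2) = (-39747 + 2*39601)/(23145 + 27225*(-3 + 330)**2) = (-39747 + 79202)/(23145 + 27225*327**2) = 39455/(23145 + 27225*106929) = 39455/(23145 + 2911142025) = 39455/2911165170 = 39455*(1/2911165170) = 7891/582233034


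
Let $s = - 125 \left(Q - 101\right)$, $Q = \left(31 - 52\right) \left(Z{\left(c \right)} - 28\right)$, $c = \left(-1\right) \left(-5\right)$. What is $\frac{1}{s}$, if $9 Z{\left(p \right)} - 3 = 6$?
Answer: $- \frac{1}{58250} \approx -1.7167 \cdot 10^{-5}$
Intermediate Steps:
$c = 5$
$Z{\left(p \right)} = 1$ ($Z{\left(p \right)} = \frac{1}{3} + \frac{1}{9} \cdot 6 = \frac{1}{3} + \frac{2}{3} = 1$)
$Q = 567$ ($Q = \left(31 - 52\right) \left(1 - 28\right) = \left(-21\right) \left(-27\right) = 567$)
$s = -58250$ ($s = - 125 \left(567 - 101\right) = \left(-125\right) 466 = -58250$)
$\frac{1}{s} = \frac{1}{-58250} = - \frac{1}{58250}$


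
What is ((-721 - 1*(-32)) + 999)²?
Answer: 96100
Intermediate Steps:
((-721 - 1*(-32)) + 999)² = ((-721 + 32) + 999)² = (-689 + 999)² = 310² = 96100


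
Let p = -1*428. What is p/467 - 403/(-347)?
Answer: 39685/162049 ≈ 0.24489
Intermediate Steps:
p = -428
p/467 - 403/(-347) = -428/467 - 403/(-347) = -428*1/467 - 403*(-1/347) = -428/467 + 403/347 = 39685/162049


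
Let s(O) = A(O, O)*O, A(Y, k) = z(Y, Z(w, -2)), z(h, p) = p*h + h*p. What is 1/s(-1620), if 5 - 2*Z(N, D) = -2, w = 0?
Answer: 1/18370800 ≈ 5.4434e-8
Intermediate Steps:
Z(N, D) = 7/2 (Z(N, D) = 5/2 - ½*(-2) = 5/2 + 1 = 7/2)
z(h, p) = 2*h*p (z(h, p) = h*p + h*p = 2*h*p)
A(Y, k) = 7*Y (A(Y, k) = 2*Y*(7/2) = 7*Y)
s(O) = 7*O² (s(O) = (7*O)*O = 7*O²)
1/s(-1620) = 1/(7*(-1620)²) = 1/(7*2624400) = 1/18370800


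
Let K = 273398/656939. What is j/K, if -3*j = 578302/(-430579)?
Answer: 189954568789/176579156163 ≈ 1.0757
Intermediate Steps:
K = 273398/656939 (K = 273398*(1/656939) = 273398/656939 ≈ 0.41617)
j = 578302/1291737 (j = -578302/(3*(-430579)) = -578302*(-1)/(3*430579) = -⅓*(-578302/430579) = 578302/1291737 ≈ 0.44769)
j/K = 578302/(1291737*(273398/656939)) = (578302/1291737)*(656939/273398) = 189954568789/176579156163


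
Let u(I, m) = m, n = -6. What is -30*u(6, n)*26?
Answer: 4680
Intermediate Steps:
-30*u(6, n)*26 = -30*(-6)*26 = 180*26 = 4680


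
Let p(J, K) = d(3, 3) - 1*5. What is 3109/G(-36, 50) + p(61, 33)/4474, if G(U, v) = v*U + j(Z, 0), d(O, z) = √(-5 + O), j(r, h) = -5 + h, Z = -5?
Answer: -13918691/8075570 + I*√2/4474 ≈ -1.7236 + 0.0003161*I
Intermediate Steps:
p(J, K) = -5 + I*√2 (p(J, K) = √(-5 + 3) - 1*5 = √(-2) - 5 = I*√2 - 5 = -5 + I*√2)
G(U, v) = -5 + U*v (G(U, v) = v*U + (-5 + 0) = U*v - 5 = -5 + U*v)
3109/G(-36, 50) + p(61, 33)/4474 = 3109/(-5 - 36*50) + (-5 + I*√2)/4474 = 3109/(-5 - 1800) + (-5 + I*√2)*(1/4474) = 3109/(-1805) + (-5/4474 + I*√2/4474) = 3109*(-1/1805) + (-5/4474 + I*√2/4474) = -3109/1805 + (-5/4474 + I*√2/4474) = -13918691/8075570 + I*√2/4474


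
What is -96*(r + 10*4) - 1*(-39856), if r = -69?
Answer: 42640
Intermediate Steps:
-96*(r + 10*4) - 1*(-39856) = -96*(-69 + 10*4) - 1*(-39856) = -96*(-69 + 40) + 39856 = -96*(-29) + 39856 = 2784 + 39856 = 42640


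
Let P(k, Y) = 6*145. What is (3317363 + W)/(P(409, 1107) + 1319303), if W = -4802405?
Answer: -1485042/1320173 ≈ -1.1249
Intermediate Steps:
P(k, Y) = 870
(3317363 + W)/(P(409, 1107) + 1319303) = (3317363 - 4802405)/(870 + 1319303) = -1485042/1320173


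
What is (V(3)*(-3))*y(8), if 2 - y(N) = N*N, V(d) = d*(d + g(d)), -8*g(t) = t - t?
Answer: 1674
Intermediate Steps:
g(t) = 0 (g(t) = -(t - t)/8 = -1/8*0 = 0)
V(d) = d**2 (V(d) = d*(d + 0) = d*d = d**2)
y(N) = 2 - N**2 (y(N) = 2 - N*N = 2 - N**2)
(V(3)*(-3))*y(8) = (3**2*(-3))*(2 - 1*8**2) = (9*(-3))*(2 - 1*64) = -27*(2 - 64) = -27*(-62) = 1674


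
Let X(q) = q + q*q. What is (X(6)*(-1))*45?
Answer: -1890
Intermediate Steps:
X(q) = q + q²
(X(6)*(-1))*45 = ((6*(1 + 6))*(-1))*45 = ((6*7)*(-1))*45 = (42*(-1))*45 = -42*45 = -1890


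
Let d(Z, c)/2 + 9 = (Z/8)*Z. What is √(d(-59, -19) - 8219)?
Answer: I*√29467/2 ≈ 85.83*I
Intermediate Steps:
d(Z, c) = -18 + Z²/4 (d(Z, c) = -18 + 2*((Z/8)*Z) = -18 + 2*(Z²/8) = -18 + Z²/4)
√(d(-59, -19) - 8219) = √((-18 + (¼)*(-59)²) - 8219) = √((-18 + (¼)*3481) - 8219) = √((-18 + 3481/4) - 8219) = √(3409/4 - 8219) = √(-29467/4) = I*√29467/2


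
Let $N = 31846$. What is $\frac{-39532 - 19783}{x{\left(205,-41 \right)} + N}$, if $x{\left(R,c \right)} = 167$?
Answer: $- \frac{59315}{32013} \approx -1.8528$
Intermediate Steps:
$\frac{-39532 - 19783}{x{\left(205,-41 \right)} + N} = \frac{-39532 - 19783}{167 + 31846} = - \frac{59315}{32013}$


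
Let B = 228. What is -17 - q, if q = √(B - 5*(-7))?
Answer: -17 - √263 ≈ -33.217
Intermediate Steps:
q = √263 (q = √(228 - 5*(-7)) = √(228 + 35) = √263 ≈ 16.217)
-17 - q = -17 - √263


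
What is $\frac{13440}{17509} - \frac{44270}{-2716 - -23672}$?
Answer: $- \frac{246737395}{183459302} \approx -1.3449$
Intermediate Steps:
$\frac{13440}{17509} - \frac{44270}{-2716 - -23672} = 13440 \cdot \frac{1}{17509} - \frac{44270}{-2716 + 23672} = \frac{13440}{17509} - \frac{44270}{20956} = \frac{13440}{17509} - \frac{22135}{10478} = - \frac{246737395}{183459302}$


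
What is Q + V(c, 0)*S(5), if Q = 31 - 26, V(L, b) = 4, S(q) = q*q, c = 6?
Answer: 105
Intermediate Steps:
S(q) = q²
Q = 5
Q + V(c, 0)*S(5) = 5 + 4*5² = 5 + 4*25 = 5 + 100 = 105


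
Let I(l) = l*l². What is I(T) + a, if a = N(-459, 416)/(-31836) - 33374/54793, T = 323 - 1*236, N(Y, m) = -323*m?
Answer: 287173078464751/436097487 ≈ 6.5851e+5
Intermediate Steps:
T = 87 (T = 323 - 236 = 87)
I(l) = l³
a = 1574982790/436097487 (a = -323*416/(-31836) - 33374/54793 = -134368*(-1/31836) - 33374*1/54793 = 33592/7959 - 33374/54793 = 1574982790/436097487 ≈ 3.6115)
I(T) + a = 87³ + 1574982790/436097487 = 658503 + 1574982790/436097487 = 287173078464751/436097487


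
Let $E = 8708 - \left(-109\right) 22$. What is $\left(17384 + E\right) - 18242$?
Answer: $10248$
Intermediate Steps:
$E = 11106$ ($E = 8708 - -2398 = 8708 + 2398 = 11106$)
$\left(17384 + E\right) - 18242 = \left(17384 + 11106\right) - 18242 = 28490 - 18242 = 10248$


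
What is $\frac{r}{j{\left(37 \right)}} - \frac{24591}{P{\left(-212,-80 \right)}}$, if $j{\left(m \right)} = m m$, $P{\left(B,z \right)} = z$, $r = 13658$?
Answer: $\frac{34757719}{109520} \approx 317.36$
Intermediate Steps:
$j{\left(m \right)} = m^{2}$
$\frac{r}{j{\left(37 \right)}} - \frac{24591}{P{\left(-212,-80 \right)}} = \frac{13658}{37^{2}} - \frac{24591}{-80} = \frac{13658}{1369} - - \frac{24591}{80} = 13658 \cdot \frac{1}{1369} + \frac{24591}{80} = \frac{13658}{1369} + \frac{24591}{80} = \frac{34757719}{109520}$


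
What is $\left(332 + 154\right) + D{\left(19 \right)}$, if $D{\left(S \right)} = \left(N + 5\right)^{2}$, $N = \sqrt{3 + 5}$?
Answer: $519 + 20 \sqrt{2} \approx 547.28$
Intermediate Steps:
$N = 2 \sqrt{2}$ ($N = \sqrt{8} = 2 \sqrt{2} \approx 2.8284$)
$D{\left(S \right)} = \left(5 + 2 \sqrt{2}\right)^{2}$ ($D{\left(S \right)} = \left(2 \sqrt{2} + 5\right)^{2} = \left(5 + 2 \sqrt{2}\right)^{2}$)
$\left(332 + 154\right) + D{\left(19 \right)} = \left(332 + 154\right) + \left(33 + 20 \sqrt{2}\right) = 486 + \left(33 + 20 \sqrt{2}\right) = 519 + 20 \sqrt{2}$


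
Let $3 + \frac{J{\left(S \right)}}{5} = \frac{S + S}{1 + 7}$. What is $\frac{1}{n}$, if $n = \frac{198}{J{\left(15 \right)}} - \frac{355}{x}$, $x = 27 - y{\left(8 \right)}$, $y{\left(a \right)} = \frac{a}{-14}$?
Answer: $\frac{965}{38527} \approx 0.025047$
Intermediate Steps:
$y{\left(a \right)} = - \frac{a}{14}$ ($y{\left(a \right)} = a \left(- \frac{1}{14}\right) = - \frac{a}{14}$)
$x = \frac{193}{7}$ ($x = 27 - \left(- \frac{1}{14}\right) 8 = 27 - - \frac{4}{7} = 27 + \frac{4}{7} = \frac{193}{7} \approx 27.571$)
$J{\left(S \right)} = -15 + \frac{5 S}{4}$ ($J{\left(S \right)} = -15 + 5 \frac{S + S}{1 + 7} = -15 + 5 \frac{2 S}{8} = -15 + 5 \cdot 2 S \frac{1}{8} = -15 + 5 \frac{S}{4} = -15 + \frac{5 S}{4}$)
$n = \frac{38527}{965}$ ($n = \frac{198}{-15 + \frac{5}{4} \cdot 15} - \frac{355}{\frac{193}{7}} = \frac{198}{-15 + \frac{75}{4}} - \frac{2485}{193} = \frac{198}{\frac{15}{4}} - \frac{2485}{193} = 198 \cdot \frac{4}{15} - \frac{2485}{193} = \frac{264}{5} - \frac{2485}{193} = \frac{38527}{965} \approx 39.924$)
$\frac{1}{n} = \frac{1}{\frac{38527}{965}} = \frac{965}{38527}$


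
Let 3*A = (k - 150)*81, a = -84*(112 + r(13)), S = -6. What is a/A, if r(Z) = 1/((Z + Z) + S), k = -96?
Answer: 581/410 ≈ 1.4171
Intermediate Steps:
r(Z) = 1/(-6 + 2*Z) (r(Z) = 1/((Z + Z) - 6) = 1/(2*Z - 6) = 1/(-6 + 2*Z))
a = -47061/5 (a = -84*(112 + 1/(2*(-3 + 13))) = -84*(112 + (½)/10) = -84*(112 + (½)*(⅒)) = -84*(112 + 1/20) = -84*2241/20 = -47061/5 ≈ -9412.2)
A = -6642 (A = ((-96 - 150)*81)/3 = (-246*81)/3 = (⅓)*(-19926) = -6642)
a/A = -47061/5/(-6642) = -47061/5*(-1/6642) = 581/410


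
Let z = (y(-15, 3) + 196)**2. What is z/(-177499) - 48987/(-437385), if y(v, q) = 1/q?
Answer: -24493916656/232906200345 ≈ -0.10517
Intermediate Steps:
z = 346921/9 (z = (1/3 + 196)**2 = (589/3)**2 = 346921/9 ≈ 38547.)
z/(-177499) - 48987/(-437385) = (346921/9)/(-177499) - 48987/(-437385) = (346921/9)*(-1/177499) - 48987*(-1/437385) = -346921/1597491 + 16329/145795 = -24493916656/232906200345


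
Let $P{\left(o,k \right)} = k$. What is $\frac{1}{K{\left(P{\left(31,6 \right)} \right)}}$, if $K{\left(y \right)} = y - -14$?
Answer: $\frac{1}{20} \approx 0.05$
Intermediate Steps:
$K{\left(y \right)} = 14 + y$ ($K{\left(y \right)} = y + 14 = 14 + y$)
$\frac{1}{K{\left(P{\left(31,6 \right)} \right)}} = \frac{1}{14 + 6} = \frac{1}{20}$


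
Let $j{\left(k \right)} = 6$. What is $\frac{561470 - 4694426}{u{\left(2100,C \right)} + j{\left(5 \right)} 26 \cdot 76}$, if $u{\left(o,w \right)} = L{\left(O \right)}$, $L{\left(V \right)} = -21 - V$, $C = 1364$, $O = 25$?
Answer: $- \frac{2066478}{5905} \approx -349.95$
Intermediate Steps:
$u{\left(o,w \right)} = -46$ ($u{\left(o,w \right)} = -21 - 25 = -46$)
$\frac{561470 - 4694426}{u{\left(2100,C \right)} + j{\left(5 \right)} 26 \cdot 76} = \frac{561470 - 4694426}{-46 + 6 \cdot 26 \cdot 76} = - \frac{4132956}{-46 + 156 \cdot 76} = - \frac{4132956}{-46 + 11856} = - \frac{4132956}{11810} = \left(-4132956\right) \frac{1}{11810} = - \frac{2066478}{5905}$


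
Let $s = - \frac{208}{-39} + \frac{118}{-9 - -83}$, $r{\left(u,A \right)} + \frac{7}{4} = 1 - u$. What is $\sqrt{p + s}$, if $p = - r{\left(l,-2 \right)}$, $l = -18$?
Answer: $\frac{i \sqrt{508713}}{222} \approx 3.2128 i$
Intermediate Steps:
$r{\left(u,A \right)} = - \frac{3}{4} - u$ ($r{\left(u,A \right)} = - \frac{7}{4} - \left(-1 + u\right) = - \frac{3}{4} - u$)
$p = - \frac{69}{4}$ ($p = - (- \frac{3}{4} - -18) = - (- \frac{3}{4} + 18) = \left(-1\right) \frac{69}{4} = - \frac{69}{4} \approx -17.25$)
$s = \frac{769}{111}$ ($s = \left(-208\right) \left(- \frac{1}{39}\right) + \frac{118}{-9 + 83} = \frac{16}{3} + \frac{118}{74} = \frac{16}{3} + 118 \cdot \frac{1}{74} = \frac{16}{3} + \frac{59}{37} = \frac{769}{111} \approx 6.9279$)
$\sqrt{p + s} = \sqrt{- \frac{69}{4} + \frac{769}{111}} = \sqrt{- \frac{4583}{444}} = \frac{i \sqrt{508713}}{222}$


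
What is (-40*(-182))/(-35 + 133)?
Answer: 520/7 ≈ 74.286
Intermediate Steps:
(-40*(-182))/(-35 + 133) = 7280/98 = 7280*(1/98) = 520/7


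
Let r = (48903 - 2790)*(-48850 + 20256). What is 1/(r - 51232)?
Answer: -1/1318606354 ≈ -7.5838e-10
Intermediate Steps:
r = -1318555122 (r = 46113*(-28594) = -1318555122)
1/(r - 51232) = 1/(-1318555122 - 51232) = 1/(-1318606354) = -1/1318606354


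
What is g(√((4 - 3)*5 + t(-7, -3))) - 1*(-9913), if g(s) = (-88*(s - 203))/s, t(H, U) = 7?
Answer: 9825 + 8932*√3/3 ≈ 14982.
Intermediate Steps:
g(s) = (17864 - 88*s)/s (g(s) = (-88*(-203 + s))/s = (17864 - 88*s)/s)
g(√((4 - 3)*5 + t(-7, -3))) - 1*(-9913) = (-88 + 17864/(√((4 - 3)*5 + 7))) - 1*(-9913) = (-88 + 17864/(√(1*5 + 7))) + 9913 = (-88 + 17864/(√(5 + 7))) + 9913 = (-88 + 17864/(√12)) + 9913 = (-88 + 17864/((2*√3))) + 9913 = (-88 + 17864*(√3/6)) + 9913 = (-88 + 8932*√3/3) + 9913 = 9825 + 8932*√3/3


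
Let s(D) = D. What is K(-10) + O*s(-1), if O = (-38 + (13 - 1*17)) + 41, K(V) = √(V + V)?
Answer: 1 + 2*I*√5 ≈ 1.0 + 4.4721*I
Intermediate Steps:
K(V) = √2*√V (K(V) = √(2*V) = √2*√V)
O = -1 (O = (-38 + (13 - 17)) + 41 = (-38 - 4) + 41 = -42 + 41 = -1)
K(-10) + O*s(-1) = √2*√(-10) - 1*(-1) = √2*(I*√10) + 1 = 2*I*√5 + 1 = 1 + 2*I*√5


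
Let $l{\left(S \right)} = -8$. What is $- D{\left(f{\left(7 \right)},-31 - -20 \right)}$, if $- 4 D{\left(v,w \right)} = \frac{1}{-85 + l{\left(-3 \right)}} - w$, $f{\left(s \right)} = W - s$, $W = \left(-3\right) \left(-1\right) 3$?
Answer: $\frac{511}{186} \approx 2.7473$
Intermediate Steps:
$W = 9$ ($W = 3 \cdot 3 = 9$)
$f{\left(s \right)} = 9 - s$
$D{\left(v,w \right)} = \frac{1}{372} + \frac{w}{4}$ ($D{\left(v,w \right)} = - \frac{\frac{1}{-85 - 8} - w}{4} = - \frac{\frac{1}{-93} - w}{4} = - \frac{- \frac{1}{93} - w}{4} = \frac{1}{372} + \frac{w}{4}$)
$- D{\left(f{\left(7 \right)},-31 - -20 \right)} = - (\frac{1}{372} + \frac{-31 - -20}{4}) = - (\frac{1}{372} + \frac{-31 + 20}{4}) = - (\frac{1}{372} + \frac{1}{4} \left(-11\right)) = - (\frac{1}{372} - \frac{11}{4}) = \left(-1\right) \left(- \frac{511}{186}\right) = \frac{511}{186}$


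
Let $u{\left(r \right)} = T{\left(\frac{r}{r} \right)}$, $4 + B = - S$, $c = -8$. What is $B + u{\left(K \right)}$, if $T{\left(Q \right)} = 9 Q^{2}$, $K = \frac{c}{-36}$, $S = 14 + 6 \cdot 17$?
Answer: $-111$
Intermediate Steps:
$S = 116$ ($S = 14 + 102 = 116$)
$K = \frac{2}{9}$ ($K = - \frac{8}{-36} = \left(-8\right) \left(- \frac{1}{36}\right) = \frac{2}{9} \approx 0.22222$)
$B = -120$ ($B = -4 - 116 = -120$)
$u{\left(r \right)} = 9$ ($u{\left(r \right)} = 9 \left(\frac{r}{r}\right)^{2} = 9 \cdot 1^{2} = 9 \cdot 1 = 9$)
$B + u{\left(K \right)} = -120 + 9 = -111$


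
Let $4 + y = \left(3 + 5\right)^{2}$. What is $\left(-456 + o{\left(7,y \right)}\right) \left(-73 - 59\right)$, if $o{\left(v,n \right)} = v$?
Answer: $59268$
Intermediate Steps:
$y = 60$ ($y = -4 + \left(3 + 5\right)^{2} = -4 + 8^{2} = -4 + 64 = 60$)
$\left(-456 + o{\left(7,y \right)}\right) \left(-73 - 59\right) = \left(-456 + 7\right) \left(-73 - 59\right) = - 449 \left(-73 - 59\right) = \left(-449\right) \left(-132\right) = 59268$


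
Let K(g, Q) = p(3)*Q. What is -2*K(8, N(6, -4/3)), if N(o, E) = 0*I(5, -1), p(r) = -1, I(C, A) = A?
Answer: 0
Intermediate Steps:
N(o, E) = 0 (N(o, E) = 0*(-1) = 0)
K(g, Q) = -Q
-2*K(8, N(6, -4/3)) = -(-2)*0 = -2*0 = 0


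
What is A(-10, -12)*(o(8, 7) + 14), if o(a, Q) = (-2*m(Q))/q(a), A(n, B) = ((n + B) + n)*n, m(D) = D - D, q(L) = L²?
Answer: 4480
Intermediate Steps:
m(D) = 0
A(n, B) = n*(B + 2*n) (A(n, B) = ((B + n) + n)*n = (B + 2*n)*n = n*(B + 2*n))
o(a, Q) = 0 (o(a, Q) = (-2*0)/(a²) = 0/a² = 0)
A(-10, -12)*(o(8, 7) + 14) = (-10*(-12 + 2*(-10)))*(0 + 14) = -10*(-12 - 20)*14 = -10*(-32)*14 = 320*14 = 4480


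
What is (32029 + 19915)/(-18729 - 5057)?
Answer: -25972/11893 ≈ -2.1838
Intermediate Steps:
(32029 + 19915)/(-18729 - 5057) = 51944/(-23786) = 51944*(-1/23786) = -25972/11893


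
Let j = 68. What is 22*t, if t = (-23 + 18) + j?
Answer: 1386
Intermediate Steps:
t = 63 (t = (-23 + 18) + 68 = -5 + 68 = 63)
22*t = 22*63 = 1386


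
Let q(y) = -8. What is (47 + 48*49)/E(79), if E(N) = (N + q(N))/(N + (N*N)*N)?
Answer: 1182990082/71 ≈ 1.6662e+7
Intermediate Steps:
E(N) = (-8 + N)/(N + N**3) (E(N) = (N - 8)/(N + (N*N)*N) = (-8 + N)/(N + N**2*N) = (-8 + N)/(N + N**3))
(47 + 48*49)/E(79) = (47 + 48*49)/(((-8 + 79)/(79 + 79**3))) = (47 + 2352)/((71/(79 + 493039))) = 2399/((71/493118)) = 2399/(((1/493118)*71)) = 2399/(71/493118) = 2399*(493118/71) = 1182990082/71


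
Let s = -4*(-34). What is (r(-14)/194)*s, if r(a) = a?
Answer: -952/97 ≈ -9.8144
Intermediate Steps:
s = 136
(r(-14)/194)*s = (-14/194)*136 = ((1/194)*(-14))*136 = -7/97*136 = -952/97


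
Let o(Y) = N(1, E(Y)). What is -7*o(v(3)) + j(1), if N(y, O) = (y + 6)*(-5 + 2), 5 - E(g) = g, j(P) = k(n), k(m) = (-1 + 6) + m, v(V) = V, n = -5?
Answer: 147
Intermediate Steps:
k(m) = 5 + m
j(P) = 0 (j(P) = 5 - 5 = 0)
E(g) = 5 - g
N(y, O) = -18 - 3*y (N(y, O) = (6 + y)*(-3) = -18 - 3*y)
o(Y) = -21 (o(Y) = -18 - 3*1 = -18 - 3 = -21)
-7*o(v(3)) + j(1) = -7*(-21) + 0 = 147 + 0 = 147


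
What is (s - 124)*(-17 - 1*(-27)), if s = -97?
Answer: -2210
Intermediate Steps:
(s - 124)*(-17 - 1*(-27)) = (-97 - 124)*(-17 - 1*(-27)) = -221*(-17 + 27) = -221*10 = -2210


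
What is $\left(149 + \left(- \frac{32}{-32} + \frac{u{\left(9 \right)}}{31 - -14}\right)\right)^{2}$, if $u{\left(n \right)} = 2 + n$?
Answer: $\frac{45711121}{2025} \approx 22573.0$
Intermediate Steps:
$\left(149 + \left(- \frac{32}{-32} + \frac{u{\left(9 \right)}}{31 - -14}\right)\right)^{2} = \left(149 + \left(- \frac{32}{-32} + \frac{2 + 9}{31 - -14}\right)\right)^{2} = \left(149 + \left(\left(-32\right) \left(- \frac{1}{32}\right) + \frac{11}{31 + 14}\right)\right)^{2} = \left(149 + \left(1 + \frac{11}{45}\right)\right)^{2} = \left(149 + \frac{56}{45}\right)^{2} = \left(\frac{6761}{45}\right)^{2} = \frac{45711121}{2025}$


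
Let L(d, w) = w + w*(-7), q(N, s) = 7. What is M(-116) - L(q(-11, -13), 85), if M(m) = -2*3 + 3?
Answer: 507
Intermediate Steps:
L(d, w) = -6*w (L(d, w) = w - 7*w = -6*w)
M(m) = -3 (M(m) = -6 + 3 = -3)
M(-116) - L(q(-11, -13), 85) = -3 - (-6)*85 = -3 - 1*(-510) = -3 + 510 = 507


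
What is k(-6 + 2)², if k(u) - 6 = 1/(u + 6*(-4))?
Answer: 27889/784 ≈ 35.573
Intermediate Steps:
k(u) = 6 + 1/(-24 + u) (k(u) = 6 + 1/(u + 6*(-4)) = 6 + 1/(u - 24) = 6 + 1/(-24 + u))
k(-6 + 2)² = ((-143 + 6*(-6 + 2))/(-24 + (-6 + 2)))² = ((-143 + 6*(-4))/(-24 - 4))² = ((-143 - 24)/(-28))² = (-1/28*(-167))² = (167/28)² = 27889/784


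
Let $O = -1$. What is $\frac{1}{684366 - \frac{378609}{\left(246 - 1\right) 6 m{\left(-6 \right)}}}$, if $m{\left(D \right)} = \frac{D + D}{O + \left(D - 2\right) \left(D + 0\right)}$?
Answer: $\frac{840}{575714803} \approx 1.4591 \cdot 10^{-6}$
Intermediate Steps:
$m{\left(D \right)} = \frac{2 D}{-1 + D \left(-2 + D\right)}$ ($m{\left(D \right)} = \frac{D + D}{-1 + \left(D - 2\right) \left(D + 0\right)} = \frac{2 D}{-1 + \left(-2 + D\right) D} = \frac{2 D}{-1 + D \left(-2 + D\right)}$)
$\frac{1}{684366 - \frac{378609}{\left(246 - 1\right) 6 m{\left(-6 \right)}}} = \frac{1}{684366 - \frac{378609}{\left(246 - 1\right) 6 \cdot 2 \left(-6\right) \frac{1}{-1 + \left(-6\right)^{2} - -12}}} = \frac{1}{684366 - \frac{378609}{245 \cdot 6 \cdot 2 \left(-6\right) \frac{1}{-1 + 36 + 12}}} = \frac{1}{684366 - \frac{378609}{245 \cdot 6 \cdot 2 \left(-6\right) \frac{1}{47}}} = \frac{1}{684366 - \frac{378609}{245 \cdot 6 \left(- \frac{12}{47}\right)}} = \frac{1}{684366 - \frac{378609}{245 \left(- \frac{72}{47}\right)}} = \frac{1}{684366 - \frac{378609}{- \frac{17640}{47}}} = \frac{1}{684366 - - \frac{847363}{840}} = \frac{1}{684366 + \frac{847363}{840}} = \frac{1}{\frac{575714803}{840}} = \frac{840}{575714803}$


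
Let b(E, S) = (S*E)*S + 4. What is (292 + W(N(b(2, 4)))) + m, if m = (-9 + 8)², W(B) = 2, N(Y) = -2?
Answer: 295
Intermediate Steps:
b(E, S) = 4 + E*S² (b(E, S) = (E*S)*S + 4 = E*S² + 4 = 4 + E*S²)
m = 1 (m = (-1)² = 1)
(292 + W(N(b(2, 4)))) + m = (292 + 2) + 1 = 294 + 1 = 295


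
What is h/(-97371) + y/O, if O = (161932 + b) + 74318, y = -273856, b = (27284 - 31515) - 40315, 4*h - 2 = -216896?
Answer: -43738631/50178522 ≈ -0.87166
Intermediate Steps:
h = -108447/2 (h = 1/2 + (1/4)*(-216896) = 1/2 - 54224 = -108447/2 ≈ -54224.)
b = -44546 (b = -4231 - 40315 = -44546)
O = 191704 (O = (161932 - 44546) + 74318 = 117386 + 74318 = 191704)
h/(-97371) + y/O = -108447/2/(-97371) - 273856/191704 = -108447/2*(-1/97371) - 273856*1/191704 = 36149/64914 - 34232/23963 = -43738631/50178522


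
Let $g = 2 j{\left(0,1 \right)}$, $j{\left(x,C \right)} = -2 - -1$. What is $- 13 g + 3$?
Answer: $29$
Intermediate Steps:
$j{\left(x,C \right)} = -1$ ($j{\left(x,C \right)} = -2 + 1 = -1$)
$g = -2$ ($g = 2 \left(-1\right) = -2$)
$- 13 g + 3 = \left(-13\right) \left(-2\right) + 3 = 26 + 3 = 29$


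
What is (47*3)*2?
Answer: 282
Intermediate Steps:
(47*3)*2 = 141*2 = 282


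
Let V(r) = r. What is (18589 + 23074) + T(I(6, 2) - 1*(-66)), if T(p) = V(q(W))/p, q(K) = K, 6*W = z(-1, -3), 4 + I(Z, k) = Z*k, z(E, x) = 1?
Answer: 18498373/444 ≈ 41663.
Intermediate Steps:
I(Z, k) = -4 + Z*k
W = 1/6 (W = (1/6)*1 = 1/6 ≈ 0.16667)
T(p) = 1/(6*p)
(18589 + 23074) + T(I(6, 2) - 1*(-66)) = (18589 + 23074) + 1/(6*((-4 + 6*2) - 1*(-66))) = 41663 + 1/(6*((-4 + 12) + 66)) = 41663 + 1/(6*(8 + 66)) = 41663 + (1/6)/74 = 41663 + (1/6)*(1/74) = 41663 + 1/444 = 18498373/444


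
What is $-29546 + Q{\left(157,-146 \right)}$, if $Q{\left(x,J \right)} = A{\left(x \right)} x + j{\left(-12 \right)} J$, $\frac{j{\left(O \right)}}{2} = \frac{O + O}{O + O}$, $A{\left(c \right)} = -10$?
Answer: $-31408$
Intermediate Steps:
$j{\left(O \right)} = 2$ ($j{\left(O \right)} = 2 \frac{O + O}{O + O} = 2 \frac{2 O}{2 O} = 2 \cdot 2 O \frac{1}{2 O} = 2 \cdot 1 = 2$)
$Q{\left(x,J \right)} = - 10 x + 2 J$
$-29546 + Q{\left(157,-146 \right)} = -29546 + \left(\left(-10\right) 157 + 2 \left(-146\right)\right) = -29546 - 1862 = -31408$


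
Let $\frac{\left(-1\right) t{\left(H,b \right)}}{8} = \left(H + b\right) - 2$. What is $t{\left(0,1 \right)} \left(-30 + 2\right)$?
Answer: $-224$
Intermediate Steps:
$t{\left(H,b \right)} = 16 - 8 H - 8 b$ ($t{\left(H,b \right)} = - 8 \left(\left(H + b\right) - 2\right) = - 8 \left(-2 + H + b\right) = 16 - 8 H - 8 b$)
$t{\left(0,1 \right)} \left(-30 + 2\right) = \left(16 - 0 - 8\right) \left(-30 + 2\right) = \left(16 + 0 - 8\right) \left(-28\right) = 8 \left(-28\right) = -224$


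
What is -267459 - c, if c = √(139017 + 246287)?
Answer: -267459 - 2*√96326 ≈ -2.6808e+5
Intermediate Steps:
c = 2*√96326 (c = √385304 = 2*√96326 ≈ 620.73)
-267459 - c = -267459 - 2*√96326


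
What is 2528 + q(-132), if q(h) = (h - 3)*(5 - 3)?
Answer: 2258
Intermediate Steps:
q(h) = -6 + 2*h (q(h) = (-3 + h)*2 = -6 + 2*h)
2528 + q(-132) = 2528 + (-6 + 2*(-132)) = 2528 + (-6 - 264) = 2528 - 270 = 2258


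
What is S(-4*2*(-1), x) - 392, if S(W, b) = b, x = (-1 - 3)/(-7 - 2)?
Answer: -3524/9 ≈ -391.56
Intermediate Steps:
x = 4/9 (x = -4/(-9) = -4*(-⅑) = 4/9 ≈ 0.44444)
S(-4*2*(-1), x) - 392 = 4/9 - 392 = -3524/9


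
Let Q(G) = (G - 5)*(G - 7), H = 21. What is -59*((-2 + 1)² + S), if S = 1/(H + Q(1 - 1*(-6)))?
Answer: -1298/21 ≈ -61.810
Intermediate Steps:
Q(G) = (-7 + G)*(-5 + G) (Q(G) = (-5 + G)*(-7 + G) = (-7 + G)*(-5 + G))
S = 1/21 (S = 1/(21 + (35 + (1 - 1*(-6))² - 12*(1 - 1*(-6)))) = 1/(21 + (35 + (1 + 6)² - 12*(1 + 6))) = 1/(21 + (35 + 7² - 12*7)) = 1/(21 + (35 + 49 - 84)) = 1/(21 + 0) = 1/21 ≈ 0.047619)
-59*((-2 + 1)² + S) = -59*((-2 + 1)² + 1/21) = -59*((-1)² + 1/21) = -59*(1 + 1/21) = -59*22/21 = -1298/21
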